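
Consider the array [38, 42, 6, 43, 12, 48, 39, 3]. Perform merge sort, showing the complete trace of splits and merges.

Merge sort trace:

Split: [38, 42, 6, 43, 12, 48, 39, 3] -> [38, 42, 6, 43] and [12, 48, 39, 3]
  Split: [38, 42, 6, 43] -> [38, 42] and [6, 43]
    Split: [38, 42] -> [38] and [42]
    Merge: [38] + [42] -> [38, 42]
    Split: [6, 43] -> [6] and [43]
    Merge: [6] + [43] -> [6, 43]
  Merge: [38, 42] + [6, 43] -> [6, 38, 42, 43]
  Split: [12, 48, 39, 3] -> [12, 48] and [39, 3]
    Split: [12, 48] -> [12] and [48]
    Merge: [12] + [48] -> [12, 48]
    Split: [39, 3] -> [39] and [3]
    Merge: [39] + [3] -> [3, 39]
  Merge: [12, 48] + [3, 39] -> [3, 12, 39, 48]
Merge: [6, 38, 42, 43] + [3, 12, 39, 48] -> [3, 6, 12, 38, 39, 42, 43, 48]

Final sorted array: [3, 6, 12, 38, 39, 42, 43, 48]

The merge sort proceeds by recursively splitting the array and merging sorted halves.
After all merges, the sorted array is [3, 6, 12, 38, 39, 42, 43, 48].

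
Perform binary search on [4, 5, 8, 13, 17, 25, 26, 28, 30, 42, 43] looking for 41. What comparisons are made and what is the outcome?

Binary search for 41 in [4, 5, 8, 13, 17, 25, 26, 28, 30, 42, 43]:

lo=0, hi=10, mid=5, arr[mid]=25 -> 25 < 41, search right half
lo=6, hi=10, mid=8, arr[mid]=30 -> 30 < 41, search right half
lo=9, hi=10, mid=9, arr[mid]=42 -> 42 > 41, search left half
lo=9 > hi=8, target 41 not found

Binary search determines that 41 is not in the array after 3 comparisons. The search space was exhausted without finding the target.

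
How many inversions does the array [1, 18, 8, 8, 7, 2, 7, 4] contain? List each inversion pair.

Finding inversions in [1, 18, 8, 8, 7, 2, 7, 4]:

(1, 2): arr[1]=18 > arr[2]=8
(1, 3): arr[1]=18 > arr[3]=8
(1, 4): arr[1]=18 > arr[4]=7
(1, 5): arr[1]=18 > arr[5]=2
(1, 6): arr[1]=18 > arr[6]=7
(1, 7): arr[1]=18 > arr[7]=4
(2, 4): arr[2]=8 > arr[4]=7
(2, 5): arr[2]=8 > arr[5]=2
(2, 6): arr[2]=8 > arr[6]=7
(2, 7): arr[2]=8 > arr[7]=4
(3, 4): arr[3]=8 > arr[4]=7
(3, 5): arr[3]=8 > arr[5]=2
(3, 6): arr[3]=8 > arr[6]=7
(3, 7): arr[3]=8 > arr[7]=4
(4, 5): arr[4]=7 > arr[5]=2
(4, 7): arr[4]=7 > arr[7]=4
(6, 7): arr[6]=7 > arr[7]=4

Total inversions: 17

The array has 17 inversion(s): (1,2), (1,3), (1,4), (1,5), (1,6), (1,7), (2,4), (2,5), (2,6), (2,7), (3,4), (3,5), (3,6), (3,7), (4,5), (4,7), (6,7). Each pair (i,j) satisfies i < j and arr[i] > arr[j].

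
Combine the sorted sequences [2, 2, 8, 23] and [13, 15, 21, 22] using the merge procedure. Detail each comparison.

Merging process:

Compare 2 vs 13: take 2 from left. Merged: [2]
Compare 2 vs 13: take 2 from left. Merged: [2, 2]
Compare 8 vs 13: take 8 from left. Merged: [2, 2, 8]
Compare 23 vs 13: take 13 from right. Merged: [2, 2, 8, 13]
Compare 23 vs 15: take 15 from right. Merged: [2, 2, 8, 13, 15]
Compare 23 vs 21: take 21 from right. Merged: [2, 2, 8, 13, 15, 21]
Compare 23 vs 22: take 22 from right. Merged: [2, 2, 8, 13, 15, 21, 22]
Append remaining from left: [23]. Merged: [2, 2, 8, 13, 15, 21, 22, 23]

Final merged array: [2, 2, 8, 13, 15, 21, 22, 23]
Total comparisons: 7

The merged array is [2, 2, 8, 13, 15, 21, 22, 23], requiring 7 comparisons. The merge step runs in O(n) time where n is the total number of elements.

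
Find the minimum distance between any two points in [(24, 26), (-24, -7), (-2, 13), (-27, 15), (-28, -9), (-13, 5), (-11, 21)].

Computing all pairwise distances among 7 points:

d((24, 26), (-24, -7)) = 58.2495
d((24, 26), (-2, 13)) = 29.0689
d((24, 26), (-27, 15)) = 52.1728
d((24, 26), (-28, -9)) = 62.6817
d((24, 26), (-13, 5)) = 42.5441
d((24, 26), (-11, 21)) = 35.3553
d((-24, -7), (-2, 13)) = 29.7321
d((-24, -7), (-27, 15)) = 22.2036
d((-24, -7), (-28, -9)) = 4.4721 <-- minimum
d((-24, -7), (-13, 5)) = 16.2788
d((-24, -7), (-11, 21)) = 30.8707
d((-2, 13), (-27, 15)) = 25.0799
d((-2, 13), (-28, -9)) = 34.0588
d((-2, 13), (-13, 5)) = 13.6015
d((-2, 13), (-11, 21)) = 12.0416
d((-27, 15), (-28, -9)) = 24.0208
d((-27, 15), (-13, 5)) = 17.2047
d((-27, 15), (-11, 21)) = 17.088
d((-28, -9), (-13, 5)) = 20.5183
d((-28, -9), (-11, 21)) = 34.4819
d((-13, 5), (-11, 21)) = 16.1245

Closest pair: (-24, -7) and (-28, -9) with distance 4.4721

The closest pair is (-24, -7) and (-28, -9) with Euclidean distance 4.4721. For 7 points, brute-force pairwise comparison is shown above. For large n, the divide-and-conquer algorithm (sort by x, recurse on halves, check the dividing strip) achieves O(n log n).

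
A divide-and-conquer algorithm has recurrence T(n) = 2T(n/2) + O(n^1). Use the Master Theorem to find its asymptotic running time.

Master Theorem for T(n) = 2T(n/2) + O(n^1):

a = 2, b = 2, c = 1
log_b(a) = log_2(2) = 1.0000

Case 2: c = 1 = log_2(2) = 1.0000
T(n) = O(n^1 log n) = O(n log n)

For T(n) = 2T(n/2) + O(n^1): log_2(2) = 1.0000. This is Case 2 of the Master Theorem (c = log_b(a), equal work at all levels), giving O(n log n).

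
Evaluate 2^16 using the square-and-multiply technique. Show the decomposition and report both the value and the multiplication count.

Computing 2^16 by squaring (build up from 2^1; each line after the first costs one multiplication):

2^1 = 2
2^2 = (2^1)^2 = 2^2 = 4
2^4 = (2^2)^2 = 4^2 = 16
2^8 = (2^4)^2 = 16^2 = 256
2^16 = (2^8)^2 = 256^2 = 65536

Result: 65536
Multiplications needed: 4 (4 lines after 2^1)

2^16 = 65536. Using exponentiation by squaring, this requires 4 multiplications. The key idea: if the exponent is even, square the half-power; if odd, multiply by the base once.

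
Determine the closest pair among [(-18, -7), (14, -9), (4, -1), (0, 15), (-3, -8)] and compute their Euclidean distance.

Computing all pairwise distances among 5 points:

d((-18, -7), (14, -9)) = 32.0624
d((-18, -7), (4, -1)) = 22.8035
d((-18, -7), (0, 15)) = 28.4253
d((-18, -7), (-3, -8)) = 15.0333
d((14, -9), (4, -1)) = 12.8062
d((14, -9), (0, 15)) = 27.7849
d((14, -9), (-3, -8)) = 17.0294
d((4, -1), (0, 15)) = 16.4924
d((4, -1), (-3, -8)) = 9.8995 <-- minimum
d((0, 15), (-3, -8)) = 23.1948

Closest pair: (4, -1) and (-3, -8) with distance 9.8995

The closest pair is (4, -1) and (-3, -8) with Euclidean distance 9.8995. For 5 points, brute-force pairwise comparison is shown above. For large n, the divide-and-conquer algorithm (sort by x, recurse on halves, check the dividing strip) achieves O(n log n).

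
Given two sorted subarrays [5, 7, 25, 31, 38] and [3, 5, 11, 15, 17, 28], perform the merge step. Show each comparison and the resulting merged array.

Merging process:

Compare 5 vs 3: take 3 from right. Merged: [3]
Compare 5 vs 5: take 5 from left. Merged: [3, 5]
Compare 7 vs 5: take 5 from right. Merged: [3, 5, 5]
Compare 7 vs 11: take 7 from left. Merged: [3, 5, 5, 7]
Compare 25 vs 11: take 11 from right. Merged: [3, 5, 5, 7, 11]
Compare 25 vs 15: take 15 from right. Merged: [3, 5, 5, 7, 11, 15]
Compare 25 vs 17: take 17 from right. Merged: [3, 5, 5, 7, 11, 15, 17]
Compare 25 vs 28: take 25 from left. Merged: [3, 5, 5, 7, 11, 15, 17, 25]
Compare 31 vs 28: take 28 from right. Merged: [3, 5, 5, 7, 11, 15, 17, 25, 28]
Append remaining from left: [31, 38]. Merged: [3, 5, 5, 7, 11, 15, 17, 25, 28, 31, 38]

Final merged array: [3, 5, 5, 7, 11, 15, 17, 25, 28, 31, 38]
Total comparisons: 9

The merged array is [3, 5, 5, 7, 11, 15, 17, 25, 28, 31, 38], requiring 9 comparisons. The merge step runs in O(n) time where n is the total number of elements.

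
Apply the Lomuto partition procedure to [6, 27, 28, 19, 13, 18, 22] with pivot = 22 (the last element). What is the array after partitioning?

Lomuto partition with pivot = 22:

Initial array: [6, 27, 28, 19, 13, 18, 22]

arr[0]=6 <= 22: swap with position 0, array becomes [6, 27, 28, 19, 13, 18, 22]
arr[1]=27 > 22: no swap
arr[2]=28 > 22: no swap
arr[3]=19 <= 22: swap with position 1, array becomes [6, 19, 28, 27, 13, 18, 22]
arr[4]=13 <= 22: swap with position 2, array becomes [6, 19, 13, 27, 28, 18, 22]
arr[5]=18 <= 22: swap with position 3, array becomes [6, 19, 13, 18, 28, 27, 22]

Place pivot at position 4: [6, 19, 13, 18, 22, 27, 28]
Pivot position: 4

After partitioning with pivot 22, the array becomes [6, 19, 13, 18, 22, 27, 28]. The pivot is placed at index 4. All elements to the left of the pivot are <= 22, and all elements to the right are > 22.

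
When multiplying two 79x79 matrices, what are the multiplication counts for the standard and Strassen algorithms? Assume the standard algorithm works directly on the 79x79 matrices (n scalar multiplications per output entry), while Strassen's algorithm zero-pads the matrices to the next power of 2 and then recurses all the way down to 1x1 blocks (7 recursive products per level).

Matrix multiplication for 79x79 matrices:

Strassen's algorithm requires power-of-2 dimensions. Pad 79x79 to 128x128 (next power of 2).

Standard algorithm: 79^3 = 493039 multiplications
Strassen's algorithm: 7^(log2(128)) = 7^7 = 823543 multiplications
Difference: 493039 - 823543 = -330504 (Strassen uses MORE here due to padding overhead — for small or just-over-power-of-2 n, padding can outweigh the per-level savings)

Standard: 493039 multiplications (79^3). Strassen: 823543 multiplications (7^7, after padding to 128x128). Strassen reduces 8 recursive multiplications to 7 at each level.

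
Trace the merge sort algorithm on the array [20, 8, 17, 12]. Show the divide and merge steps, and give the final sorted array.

Merge sort trace:

Split: [20, 8, 17, 12] -> [20, 8] and [17, 12]
  Split: [20, 8] -> [20] and [8]
  Merge: [20] + [8] -> [8, 20]
  Split: [17, 12] -> [17] and [12]
  Merge: [17] + [12] -> [12, 17]
Merge: [8, 20] + [12, 17] -> [8, 12, 17, 20]

Final sorted array: [8, 12, 17, 20]

The merge sort proceeds by recursively splitting the array and merging sorted halves.
After all merges, the sorted array is [8, 12, 17, 20].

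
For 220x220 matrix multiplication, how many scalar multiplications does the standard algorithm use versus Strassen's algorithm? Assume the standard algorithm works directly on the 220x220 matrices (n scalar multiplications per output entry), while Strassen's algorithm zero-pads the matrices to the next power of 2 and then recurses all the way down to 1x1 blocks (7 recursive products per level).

Matrix multiplication for 220x220 matrices:

Strassen's algorithm requires power-of-2 dimensions. Pad 220x220 to 256x256 (next power of 2).

Standard algorithm: 220^3 = 10648000 multiplications
Strassen's algorithm: 7^(log2(256)) = 7^8 = 5764801 multiplications
Savings: 10648000 - 5764801 = 4883199 multiplications

Standard: 10648000 multiplications (220^3). Strassen: 5764801 multiplications (7^8, after padding to 256x256). Strassen reduces 8 recursive multiplications to 7 at each level.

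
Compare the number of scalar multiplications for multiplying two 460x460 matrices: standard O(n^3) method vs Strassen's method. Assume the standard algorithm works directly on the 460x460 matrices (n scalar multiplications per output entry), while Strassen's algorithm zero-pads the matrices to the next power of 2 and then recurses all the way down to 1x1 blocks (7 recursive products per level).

Matrix multiplication for 460x460 matrices:

Strassen's algorithm requires power-of-2 dimensions. Pad 460x460 to 512x512 (next power of 2).

Standard algorithm: 460^3 = 97336000 multiplications
Strassen's algorithm: 7^(log2(512)) = 7^9 = 40353607 multiplications
Savings: 97336000 - 40353607 = 56982393 multiplications

Standard: 97336000 multiplications (460^3). Strassen: 40353607 multiplications (7^9, after padding to 512x512). Strassen reduces 8 recursive multiplications to 7 at each level.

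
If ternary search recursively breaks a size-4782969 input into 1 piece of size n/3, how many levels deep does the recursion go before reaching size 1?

For divide and conquer with division factor 3:

Problem sizes at each level:
Level 0: 4782969
Level 1: 1594323
Level 2: 531441
Level 3: 177147
Level 4: 59049
Level 5: 19683
Level 6: 6561
Level 7: 2187
Level 8: 729
Level 9: 243
Level 10: 81
Level 11: 27
Level 12: 9
Level 13: 3
Level 14: 1

The root is level 0 and the size-1 base case is level 14 (the tree spans levels 0 through 14, i.e. 15 levels counting the root), so the depth is the number of divisions: log_3(4782969) = 14

The recursion tree depth is log_3(4782969) = 14. At each level, the problem size is divided by 3, so it takes 14 divisions to reduce to a base case of size 1. The algorithm makes 1 recursive call at each level.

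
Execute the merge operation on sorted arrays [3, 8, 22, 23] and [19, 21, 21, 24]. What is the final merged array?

Merging process:

Compare 3 vs 19: take 3 from left. Merged: [3]
Compare 8 vs 19: take 8 from left. Merged: [3, 8]
Compare 22 vs 19: take 19 from right. Merged: [3, 8, 19]
Compare 22 vs 21: take 21 from right. Merged: [3, 8, 19, 21]
Compare 22 vs 21: take 21 from right. Merged: [3, 8, 19, 21, 21]
Compare 22 vs 24: take 22 from left. Merged: [3, 8, 19, 21, 21, 22]
Compare 23 vs 24: take 23 from left. Merged: [3, 8, 19, 21, 21, 22, 23]
Append remaining from right: [24]. Merged: [3, 8, 19, 21, 21, 22, 23, 24]

Final merged array: [3, 8, 19, 21, 21, 22, 23, 24]
Total comparisons: 7

The merged array is [3, 8, 19, 21, 21, 22, 23, 24], requiring 7 comparisons. The merge step runs in O(n) time where n is the total number of elements.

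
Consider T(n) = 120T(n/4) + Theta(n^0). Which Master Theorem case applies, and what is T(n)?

Master Theorem for T(n) = 120T(n/4) + O(n^0):

a = 120, b = 4, c = 0
log_b(a) = log_4(120) = 3.4534

Case 1: c = 0 < log_4(120) = 3.4534
T(n) = O(n^(log_4 120))

For T(n) = 120T(n/4) + O(n^0): log_4(120) = 3.4534. This is Case 1 of the Master Theorem (c < log_b(a), work dominated by leaves), giving O(n^(log_4 120)).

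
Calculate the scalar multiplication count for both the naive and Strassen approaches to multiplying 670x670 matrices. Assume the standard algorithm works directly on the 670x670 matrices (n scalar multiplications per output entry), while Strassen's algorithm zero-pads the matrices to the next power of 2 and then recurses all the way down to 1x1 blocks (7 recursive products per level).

Matrix multiplication for 670x670 matrices:

Strassen's algorithm requires power-of-2 dimensions. Pad 670x670 to 1024x1024 (next power of 2).

Standard algorithm: 670^3 = 300763000 multiplications
Strassen's algorithm: 7^(log2(1024)) = 7^10 = 282475249 multiplications
Savings: 300763000 - 282475249 = 18287751 multiplications

Standard: 300763000 multiplications (670^3). Strassen: 282475249 multiplications (7^10, after padding to 1024x1024). Strassen reduces 8 recursive multiplications to 7 at each level.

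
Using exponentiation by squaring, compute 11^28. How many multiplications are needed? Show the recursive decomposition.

Computing 11^28 by squaring (build up from 11^1; each line after the first costs one multiplication):

11^1 = 11
11^2 = (11^1)^2 = 11^2 = 121
11^3 = 11 * 11^2 = 11 * 121 = 1331
11^6 = (11^3)^2 = 1331^2 = 1771561
11^7 = 11 * 11^6 = 11 * 1771561 = 19487171
11^14 = (11^7)^2 = 19487171^2 = 379749833583241
11^28 = (11^14)^2 = 379749833583241^2 = 144209936106499234037676064081

Result: 144209936106499234037676064081
Multiplications needed: 6 (6 lines after 11^1)

11^28 = 144209936106499234037676064081. Using exponentiation by squaring, this requires 6 multiplications. The key idea: if the exponent is even, square the half-power; if odd, multiply by the base once.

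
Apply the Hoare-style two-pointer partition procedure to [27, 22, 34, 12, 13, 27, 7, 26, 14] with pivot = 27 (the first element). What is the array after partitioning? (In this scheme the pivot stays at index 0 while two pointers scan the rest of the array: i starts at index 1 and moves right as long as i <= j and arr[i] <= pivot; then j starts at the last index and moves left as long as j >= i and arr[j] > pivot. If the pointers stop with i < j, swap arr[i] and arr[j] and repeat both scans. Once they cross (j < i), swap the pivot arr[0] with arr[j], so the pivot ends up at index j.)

Hoare-style two-pointer partition with pivot = 27:

Initial array: [27, 22, 34, 12, 13, 27, 7, 26, 14]

Pointers start at i = 1, j = 8.
i stops at index 2 (arr[2]=34 > 27), j stops at index 8 (arr[8]=14 <= 27): swap arr[2] and arr[8], array becomes [27, 22, 14, 12, 13, 27, 7, 26, 34]
i ends at 8, j ends at 7: the pointers have crossed (j < i), so scanning stops.

Swap pivot arr[0] with arr[7] to place pivot at position 7: [26, 22, 14, 12, 13, 27, 7, 27, 34]
Pivot position: 7

After partitioning with pivot 27, the array becomes [26, 22, 14, 12, 13, 27, 7, 27, 34]. The pivot is placed at index 7. All elements to the left of the pivot are <= 27, and all elements to the right are > 27.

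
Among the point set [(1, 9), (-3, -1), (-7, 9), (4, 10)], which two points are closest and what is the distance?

Computing all pairwise distances among 4 points:

d((1, 9), (-3, -1)) = 10.7703
d((1, 9), (-7, 9)) = 8.0
d((1, 9), (4, 10)) = 3.1623 <-- minimum
d((-3, -1), (-7, 9)) = 10.7703
d((-3, -1), (4, 10)) = 13.0384
d((-7, 9), (4, 10)) = 11.0454

Closest pair: (1, 9) and (4, 10) with distance 3.1623

The closest pair is (1, 9) and (4, 10) with Euclidean distance 3.1623. For 4 points, brute-force pairwise comparison is shown above. For large n, the divide-and-conquer algorithm (sort by x, recurse on halves, check the dividing strip) achieves O(n log n).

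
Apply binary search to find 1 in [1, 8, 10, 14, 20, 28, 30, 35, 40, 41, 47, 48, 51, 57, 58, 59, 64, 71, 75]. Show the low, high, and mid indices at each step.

Binary search for 1 in [1, 8, 10, 14, 20, 28, 30, 35, 40, 41, 47, 48, 51, 57, 58, 59, 64, 71, 75]:

lo=0, hi=18, mid=9, arr[mid]=41 -> 41 > 1, search left half
lo=0, hi=8, mid=4, arr[mid]=20 -> 20 > 1, search left half
lo=0, hi=3, mid=1, arr[mid]=8 -> 8 > 1, search left half
lo=0, hi=0, mid=0, arr[mid]=1 -> Found target at index 0!

Binary search finds 1 at index 0 after 4 comparisons. The search repeatedly halves the search space by comparing with the middle element.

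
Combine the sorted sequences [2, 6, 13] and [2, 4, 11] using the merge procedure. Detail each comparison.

Merging process:

Compare 2 vs 2: take 2 from left. Merged: [2]
Compare 6 vs 2: take 2 from right. Merged: [2, 2]
Compare 6 vs 4: take 4 from right. Merged: [2, 2, 4]
Compare 6 vs 11: take 6 from left. Merged: [2, 2, 4, 6]
Compare 13 vs 11: take 11 from right. Merged: [2, 2, 4, 6, 11]
Append remaining from left: [13]. Merged: [2, 2, 4, 6, 11, 13]

Final merged array: [2, 2, 4, 6, 11, 13]
Total comparisons: 5

The merged array is [2, 2, 4, 6, 11, 13], requiring 5 comparisons. The merge step runs in O(n) time where n is the total number of elements.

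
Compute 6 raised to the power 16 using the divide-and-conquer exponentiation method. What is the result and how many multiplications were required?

Computing 6^16 by squaring (build up from 6^1; each line after the first costs one multiplication):

6^1 = 6
6^2 = (6^1)^2 = 6^2 = 36
6^4 = (6^2)^2 = 36^2 = 1296
6^8 = (6^4)^2 = 1296^2 = 1679616
6^16 = (6^8)^2 = 1679616^2 = 2821109907456

Result: 2821109907456
Multiplications needed: 4 (4 lines after 6^1)

6^16 = 2821109907456. Using exponentiation by squaring, this requires 4 multiplications. The key idea: if the exponent is even, square the half-power; if odd, multiply by the base once.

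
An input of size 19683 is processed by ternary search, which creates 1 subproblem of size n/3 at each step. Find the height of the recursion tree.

For divide and conquer with division factor 3:

Problem sizes at each level:
Level 0: 19683
Level 1: 6561
Level 2: 2187
Level 3: 729
Level 4: 243
Level 5: 81
Level 6: 27
Level 7: 9
Level 8: 3
Level 9: 1

The root is level 0 and the size-1 base case is level 9 (the tree spans levels 0 through 9, i.e. 10 levels counting the root), so the depth is the number of divisions: log_3(19683) = 9

The recursion tree depth is log_3(19683) = 9. At each level, the problem size is divided by 3, so it takes 9 divisions to reduce to a base case of size 1. The algorithm makes 1 recursive call at each level.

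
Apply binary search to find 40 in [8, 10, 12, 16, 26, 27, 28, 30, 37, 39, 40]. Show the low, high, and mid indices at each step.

Binary search for 40 in [8, 10, 12, 16, 26, 27, 28, 30, 37, 39, 40]:

lo=0, hi=10, mid=5, arr[mid]=27 -> 27 < 40, search right half
lo=6, hi=10, mid=8, arr[mid]=37 -> 37 < 40, search right half
lo=9, hi=10, mid=9, arr[mid]=39 -> 39 < 40, search right half
lo=10, hi=10, mid=10, arr[mid]=40 -> Found target at index 10!

Binary search finds 40 at index 10 after 4 comparisons. The search repeatedly halves the search space by comparing with the middle element.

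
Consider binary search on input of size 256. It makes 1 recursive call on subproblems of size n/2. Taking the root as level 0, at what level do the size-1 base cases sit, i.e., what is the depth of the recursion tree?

For divide and conquer with division factor 2:

Problem sizes at each level:
Level 0: 256
Level 1: 128
Level 2: 64
Level 3: 32
Level 4: 16
Level 5: 8
Level 6: 4
Level 7: 2
Level 8: 1

The root is level 0 and the size-1 base case is level 8 (the tree spans levels 0 through 8, i.e. 9 levels counting the root), so the depth is the number of divisions: log_2(256) = 8

The recursion tree depth is log_2(256) = 8. At each level, the problem size is divided by 2, so it takes 8 divisions to reduce to a base case of size 1. The algorithm makes 1 recursive call at each level.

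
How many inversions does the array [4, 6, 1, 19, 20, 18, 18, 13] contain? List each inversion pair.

Finding inversions in [4, 6, 1, 19, 20, 18, 18, 13]:

(0, 2): arr[0]=4 > arr[2]=1
(1, 2): arr[1]=6 > arr[2]=1
(3, 5): arr[3]=19 > arr[5]=18
(3, 6): arr[3]=19 > arr[6]=18
(3, 7): arr[3]=19 > arr[7]=13
(4, 5): arr[4]=20 > arr[5]=18
(4, 6): arr[4]=20 > arr[6]=18
(4, 7): arr[4]=20 > arr[7]=13
(5, 7): arr[5]=18 > arr[7]=13
(6, 7): arr[6]=18 > arr[7]=13

Total inversions: 10

The array has 10 inversion(s): (0,2), (1,2), (3,5), (3,6), (3,7), (4,5), (4,6), (4,7), (5,7), (6,7). Each pair (i,j) satisfies i < j and arr[i] > arr[j].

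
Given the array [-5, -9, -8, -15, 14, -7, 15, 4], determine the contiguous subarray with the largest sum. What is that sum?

Using Kadane's algorithm on [-5, -9, -8, -15, 14, -7, 15, 4]:

Scanning through the array:
Position 1 (value -9): max_ending_here = -9, max_so_far = -5
Position 2 (value -8): max_ending_here = -8, max_so_far = -5
Position 3 (value -15): max_ending_here = -15, max_so_far = -5
Position 4 (value 14): max_ending_here = 14, max_so_far = 14
Position 5 (value -7): max_ending_here = 7, max_so_far = 14
Position 6 (value 15): max_ending_here = 22, max_so_far = 22
Position 7 (value 4): max_ending_here = 26, max_so_far = 26

Maximum subarray: [14, -7, 15, 4]
Maximum sum: 26

The maximum subarray is [14, -7, 15, 4] with sum 26. This subarray runs from index 4 to index 7.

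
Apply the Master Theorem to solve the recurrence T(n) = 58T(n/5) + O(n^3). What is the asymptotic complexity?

Master Theorem for T(n) = 58T(n/5) + O(n^3):

a = 58, b = 5, c = 3
log_b(a) = log_5(58) = 2.5229

Case 3: c = 3 > log_5(58) = 2.5229
T(n) = O(n^3) = O(n^3)

For T(n) = 58T(n/5) + O(n^3): log_5(58) = 2.5229. This is Case 3 of the Master Theorem (c > log_b(a), work dominated by root), giving O(n^3).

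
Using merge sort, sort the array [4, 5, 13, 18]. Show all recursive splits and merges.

Merge sort trace:

Split: [4, 5, 13, 18] -> [4, 5] and [13, 18]
  Split: [4, 5] -> [4] and [5]
  Merge: [4] + [5] -> [4, 5]
  Split: [13, 18] -> [13] and [18]
  Merge: [13] + [18] -> [13, 18]
Merge: [4, 5] + [13, 18] -> [4, 5, 13, 18]

Final sorted array: [4, 5, 13, 18]

The merge sort proceeds by recursively splitting the array and merging sorted halves.
After all merges, the sorted array is [4, 5, 13, 18].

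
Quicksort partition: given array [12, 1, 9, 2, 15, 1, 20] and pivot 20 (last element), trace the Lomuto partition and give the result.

Lomuto partition with pivot = 20:

Initial array: [12, 1, 9, 2, 15, 1, 20]

arr[0]=12 <= 20: swap with position 0, array becomes [12, 1, 9, 2, 15, 1, 20]
arr[1]=1 <= 20: swap with position 1, array becomes [12, 1, 9, 2, 15, 1, 20]
arr[2]=9 <= 20: swap with position 2, array becomes [12, 1, 9, 2, 15, 1, 20]
arr[3]=2 <= 20: swap with position 3, array becomes [12, 1, 9, 2, 15, 1, 20]
arr[4]=15 <= 20: swap with position 4, array becomes [12, 1, 9, 2, 15, 1, 20]
arr[5]=1 <= 20: swap with position 5, array becomes [12, 1, 9, 2, 15, 1, 20]

Place pivot at position 6: [12, 1, 9, 2, 15, 1, 20]
Pivot position: 6

After partitioning with pivot 20, the array becomes [12, 1, 9, 2, 15, 1, 20]. The pivot is placed at index 6. All elements to the left of the pivot are <= 20, and all elements to the right are > 20.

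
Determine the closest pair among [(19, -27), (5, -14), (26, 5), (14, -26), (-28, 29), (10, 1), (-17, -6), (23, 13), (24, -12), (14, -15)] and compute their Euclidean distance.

Computing all pairwise distances among 10 points:

d((19, -27), (5, -14)) = 19.105
d((19, -27), (26, 5)) = 32.7567
d((19, -27), (14, -26)) = 5.099 <-- minimum
d((19, -27), (-28, 29)) = 73.1095
d((19, -27), (10, 1)) = 29.4109
d((19, -27), (-17, -6)) = 41.6773
d((19, -27), (23, 13)) = 40.1995
d((19, -27), (24, -12)) = 15.8114
d((19, -27), (14, -15)) = 13.0
d((5, -14), (26, 5)) = 28.3196
d((5, -14), (14, -26)) = 15.0
d((5, -14), (-28, 29)) = 54.2033
d((5, -14), (10, 1)) = 15.8114
d((5, -14), (-17, -6)) = 23.4094
d((5, -14), (23, 13)) = 32.45
d((5, -14), (24, -12)) = 19.105
d((5, -14), (14, -15)) = 9.0554
d((26, 5), (14, -26)) = 33.2415
d((26, 5), (-28, 29)) = 59.0931
d((26, 5), (10, 1)) = 16.4924
d((26, 5), (-17, -6)) = 44.3847
d((26, 5), (23, 13)) = 8.544
d((26, 5), (24, -12)) = 17.1172
d((26, 5), (14, -15)) = 23.3238
d((14, -26), (-28, 29)) = 69.2026
d((14, -26), (10, 1)) = 27.2947
d((14, -26), (-17, -6)) = 36.8917
d((14, -26), (23, 13)) = 40.025
d((14, -26), (24, -12)) = 17.2047
d((14, -26), (14, -15)) = 11.0
d((-28, 29), (10, 1)) = 47.2017
d((-28, 29), (-17, -6)) = 36.6879
d((-28, 29), (23, 13)) = 53.4509
d((-28, 29), (24, -12)) = 66.2193
d((-28, 29), (14, -15)) = 60.8276
d((10, 1), (-17, -6)) = 27.8927
d((10, 1), (23, 13)) = 17.6918
d((10, 1), (24, -12)) = 19.105
d((10, 1), (14, -15)) = 16.4924
d((-17, -6), (23, 13)) = 44.2832
d((-17, -6), (24, -12)) = 41.4367
d((-17, -6), (14, -15)) = 32.28
d((23, 13), (24, -12)) = 25.02
d((23, 13), (14, -15)) = 29.4109
d((24, -12), (14, -15)) = 10.4403

Closest pair: (19, -27) and (14, -26) with distance 5.099

The closest pair is (19, -27) and (14, -26) with Euclidean distance 5.099. For 10 points, brute-force pairwise comparison is shown above. For large n, the divide-and-conquer algorithm (sort by x, recurse on halves, check the dividing strip) achieves O(n log n).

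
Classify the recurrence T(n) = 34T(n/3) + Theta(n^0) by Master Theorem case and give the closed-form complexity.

Master Theorem for T(n) = 34T(n/3) + O(n^0):

a = 34, b = 3, c = 0
log_b(a) = log_3(34) = 3.2098

Case 1: c = 0 < log_3(34) = 3.2098
T(n) = O(n^(log_3 34))

For T(n) = 34T(n/3) + O(n^0): log_3(34) = 3.2098. This is Case 1 of the Master Theorem (c < log_b(a), work dominated by leaves), giving O(n^(log_3 34)).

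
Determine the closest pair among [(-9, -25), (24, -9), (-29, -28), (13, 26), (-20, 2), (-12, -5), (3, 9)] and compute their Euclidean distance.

Computing all pairwise distances among 7 points:

d((-9, -25), (24, -9)) = 36.6742
d((-9, -25), (-29, -28)) = 20.2237
d((-9, -25), (13, 26)) = 55.5428
d((-9, -25), (-20, 2)) = 29.1548
d((-9, -25), (-12, -5)) = 20.2237
d((-9, -25), (3, 9)) = 36.0555
d((24, -9), (-29, -28)) = 56.3028
d((24, -9), (13, 26)) = 36.6879
d((24, -9), (-20, 2)) = 45.3542
d((24, -9), (-12, -5)) = 36.2215
d((24, -9), (3, 9)) = 27.6586
d((-29, -28), (13, 26)) = 68.4105
d((-29, -28), (-20, 2)) = 31.3209
d((-29, -28), (-12, -5)) = 28.6007
d((-29, -28), (3, 9)) = 48.9183
d((13, 26), (-20, 2)) = 40.8044
d((13, 26), (-12, -5)) = 39.8246
d((13, 26), (3, 9)) = 19.7231
d((-20, 2), (-12, -5)) = 10.6301 <-- minimum
d((-20, 2), (3, 9)) = 24.0416
d((-12, -5), (3, 9)) = 20.5183

Closest pair: (-20, 2) and (-12, -5) with distance 10.6301

The closest pair is (-20, 2) and (-12, -5) with Euclidean distance 10.6301. For 7 points, brute-force pairwise comparison is shown above. For large n, the divide-and-conquer algorithm (sort by x, recurse on halves, check the dividing strip) achieves O(n log n).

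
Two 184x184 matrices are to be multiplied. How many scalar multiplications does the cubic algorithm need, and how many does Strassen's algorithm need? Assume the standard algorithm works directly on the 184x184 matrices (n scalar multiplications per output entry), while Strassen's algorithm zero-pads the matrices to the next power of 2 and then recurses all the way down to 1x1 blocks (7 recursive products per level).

Matrix multiplication for 184x184 matrices:

Strassen's algorithm requires power-of-2 dimensions. Pad 184x184 to 256x256 (next power of 2).

Standard algorithm: 184^3 = 6229504 multiplications
Strassen's algorithm: 7^(log2(256)) = 7^8 = 5764801 multiplications
Savings: 6229504 - 5764801 = 464703 multiplications

Standard: 6229504 multiplications (184^3). Strassen: 5764801 multiplications (7^8, after padding to 256x256). Strassen reduces 8 recursive multiplications to 7 at each level.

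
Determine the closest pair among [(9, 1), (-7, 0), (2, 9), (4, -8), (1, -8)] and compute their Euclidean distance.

Computing all pairwise distances among 5 points:

d((9, 1), (-7, 0)) = 16.0312
d((9, 1), (2, 9)) = 10.6301
d((9, 1), (4, -8)) = 10.2956
d((9, 1), (1, -8)) = 12.0416
d((-7, 0), (2, 9)) = 12.7279
d((-7, 0), (4, -8)) = 13.6015
d((-7, 0), (1, -8)) = 11.3137
d((2, 9), (4, -8)) = 17.1172
d((2, 9), (1, -8)) = 17.0294
d((4, -8), (1, -8)) = 3.0 <-- minimum

Closest pair: (4, -8) and (1, -8) with distance 3.0

The closest pair is (4, -8) and (1, -8) with Euclidean distance 3.0. For 5 points, brute-force pairwise comparison is shown above. For large n, the divide-and-conquer algorithm (sort by x, recurse on halves, check the dividing strip) achieves O(n log n).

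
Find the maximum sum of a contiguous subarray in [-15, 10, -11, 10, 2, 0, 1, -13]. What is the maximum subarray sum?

Using Kadane's algorithm on [-15, 10, -11, 10, 2, 0, 1, -13]:

Scanning through the array:
Position 1 (value 10): max_ending_here = 10, max_so_far = 10
Position 2 (value -11): max_ending_here = -1, max_so_far = 10
Position 3 (value 10): max_ending_here = 10, max_so_far = 10
Position 4 (value 2): max_ending_here = 12, max_so_far = 12
Position 5 (value 0): max_ending_here = 12, max_so_far = 12
Position 6 (value 1): max_ending_here = 13, max_so_far = 13
Position 7 (value -13): max_ending_here = 0, max_so_far = 13

Maximum subarray: [10, 2, 0, 1]
Maximum sum: 13

The maximum subarray is [10, 2, 0, 1] with sum 13. This subarray runs from index 3 to index 6.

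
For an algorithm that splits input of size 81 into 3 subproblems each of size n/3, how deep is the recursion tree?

For divide and conquer with division factor 3:

Problem sizes at each level:
Level 0: 81
Level 1: 27
Level 2: 9
Level 3: 3
Level 4: 1

The root is level 0 and the size-1 base case is level 4 (the tree spans levels 0 through 4, i.e. 5 levels counting the root), so the depth is the number of divisions: log_3(81) = 4

The recursion tree depth is log_3(81) = 4. At each level, the problem size is divided by 3, so it takes 4 divisions to reduce to a base case of size 1. The algorithm makes 3 recursive calls at each level.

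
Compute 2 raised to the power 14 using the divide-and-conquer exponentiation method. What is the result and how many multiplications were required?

Computing 2^14 by squaring (build up from 2^1; each line after the first costs one multiplication):

2^1 = 2
2^2 = (2^1)^2 = 2^2 = 4
2^3 = 2 * 2^2 = 2 * 4 = 8
2^6 = (2^3)^2 = 8^2 = 64
2^7 = 2 * 2^6 = 2 * 64 = 128
2^14 = (2^7)^2 = 128^2 = 16384

Result: 16384
Multiplications needed: 5 (5 lines after 2^1)

2^14 = 16384. Using exponentiation by squaring, this requires 5 multiplications. The key idea: if the exponent is even, square the half-power; if odd, multiply by the base once.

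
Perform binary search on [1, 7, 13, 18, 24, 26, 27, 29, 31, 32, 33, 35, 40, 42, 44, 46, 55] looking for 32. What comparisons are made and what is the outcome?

Binary search for 32 in [1, 7, 13, 18, 24, 26, 27, 29, 31, 32, 33, 35, 40, 42, 44, 46, 55]:

lo=0, hi=16, mid=8, arr[mid]=31 -> 31 < 32, search right half
lo=9, hi=16, mid=12, arr[mid]=40 -> 40 > 32, search left half
lo=9, hi=11, mid=10, arr[mid]=33 -> 33 > 32, search left half
lo=9, hi=9, mid=9, arr[mid]=32 -> Found target at index 9!

Binary search finds 32 at index 9 after 4 comparisons. The search repeatedly halves the search space by comparing with the middle element.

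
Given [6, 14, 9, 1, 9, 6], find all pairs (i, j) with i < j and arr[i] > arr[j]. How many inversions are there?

Finding inversions in [6, 14, 9, 1, 9, 6]:

(0, 3): arr[0]=6 > arr[3]=1
(1, 2): arr[1]=14 > arr[2]=9
(1, 3): arr[1]=14 > arr[3]=1
(1, 4): arr[1]=14 > arr[4]=9
(1, 5): arr[1]=14 > arr[5]=6
(2, 3): arr[2]=9 > arr[3]=1
(2, 5): arr[2]=9 > arr[5]=6
(4, 5): arr[4]=9 > arr[5]=6

Total inversions: 8

The array has 8 inversion(s): (0,3), (1,2), (1,3), (1,4), (1,5), (2,3), (2,5), (4,5). Each pair (i,j) satisfies i < j and arr[i] > arr[j].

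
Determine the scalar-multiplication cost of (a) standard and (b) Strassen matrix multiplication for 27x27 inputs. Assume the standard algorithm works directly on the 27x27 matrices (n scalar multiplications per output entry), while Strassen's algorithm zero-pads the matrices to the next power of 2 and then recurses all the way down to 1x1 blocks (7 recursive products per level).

Matrix multiplication for 27x27 matrices:

Strassen's algorithm requires power-of-2 dimensions. Pad 27x27 to 32x32 (next power of 2).

Standard algorithm: 27^3 = 19683 multiplications
Strassen's algorithm: 7^(log2(32)) = 7^5 = 16807 multiplications
Savings: 19683 - 16807 = 2876 multiplications

Standard: 19683 multiplications (27^3). Strassen: 16807 multiplications (7^5, after padding to 32x32). Strassen reduces 8 recursive multiplications to 7 at each level.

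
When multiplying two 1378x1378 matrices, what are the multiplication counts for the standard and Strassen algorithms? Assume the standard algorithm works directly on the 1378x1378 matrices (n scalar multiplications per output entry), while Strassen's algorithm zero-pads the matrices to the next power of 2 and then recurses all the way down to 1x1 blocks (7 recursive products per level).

Matrix multiplication for 1378x1378 matrices:

Strassen's algorithm requires power-of-2 dimensions. Pad 1378x1378 to 2048x2048 (next power of 2).

Standard algorithm: 1378^3 = 2616662152 multiplications
Strassen's algorithm: 7^(log2(2048)) = 7^11 = 1977326743 multiplications
Savings: 2616662152 - 1977326743 = 639335409 multiplications

Standard: 2616662152 multiplications (1378^3). Strassen: 1977326743 multiplications (7^11, after padding to 2048x2048). Strassen reduces 8 recursive multiplications to 7 at each level.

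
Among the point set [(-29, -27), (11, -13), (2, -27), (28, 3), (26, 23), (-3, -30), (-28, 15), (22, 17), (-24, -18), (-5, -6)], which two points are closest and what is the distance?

Computing all pairwise distances among 10 points:

d((-29, -27), (11, -13)) = 42.3792
d((-29, -27), (2, -27)) = 31.0
d((-29, -27), (28, 3)) = 64.4127
d((-29, -27), (26, 23)) = 74.3303
d((-29, -27), (-3, -30)) = 26.1725
d((-29, -27), (-28, 15)) = 42.0119
d((-29, -27), (22, 17)) = 67.3573
d((-29, -27), (-24, -18)) = 10.2956
d((-29, -27), (-5, -6)) = 31.8904
d((11, -13), (2, -27)) = 16.6433
d((11, -13), (28, 3)) = 23.3452
d((11, -13), (26, 23)) = 39.0
d((11, -13), (-3, -30)) = 22.0227
d((11, -13), (-28, 15)) = 48.0104
d((11, -13), (22, 17)) = 31.9531
d((11, -13), (-24, -18)) = 35.3553
d((11, -13), (-5, -6)) = 17.4642
d((2, -27), (28, 3)) = 39.6989
d((2, -27), (26, 23)) = 55.4617
d((2, -27), (-3, -30)) = 5.831 <-- minimum
d((2, -27), (-28, 15)) = 51.614
d((2, -27), (22, 17)) = 48.3322
d((2, -27), (-24, -18)) = 27.5136
d((2, -27), (-5, -6)) = 22.1359
d((28, 3), (26, 23)) = 20.0998
d((28, 3), (-3, -30)) = 45.2769
d((28, 3), (-28, 15)) = 57.2713
d((28, 3), (22, 17)) = 15.2315
d((28, 3), (-24, -18)) = 56.0803
d((28, 3), (-5, -6)) = 34.2053
d((26, 23), (-3, -30)) = 60.4152
d((26, 23), (-28, 15)) = 54.5894
d((26, 23), (22, 17)) = 7.2111
d((26, 23), (-24, -18)) = 64.6607
d((26, 23), (-5, -6)) = 42.45
d((-3, -30), (-28, 15)) = 51.4782
d((-3, -30), (22, 17)) = 53.2353
d((-3, -30), (-24, -18)) = 24.1868
d((-3, -30), (-5, -6)) = 24.0832
d((-28, 15), (22, 17)) = 50.04
d((-28, 15), (-24, -18)) = 33.2415
d((-28, 15), (-5, -6)) = 31.1448
d((22, 17), (-24, -18)) = 57.8014
d((22, 17), (-5, -6)) = 35.4683
d((-24, -18), (-5, -6)) = 22.4722

Closest pair: (2, -27) and (-3, -30) with distance 5.831

The closest pair is (2, -27) and (-3, -30) with Euclidean distance 5.831. For 10 points, brute-force pairwise comparison is shown above. For large n, the divide-and-conquer algorithm (sort by x, recurse on halves, check the dividing strip) achieves O(n log n).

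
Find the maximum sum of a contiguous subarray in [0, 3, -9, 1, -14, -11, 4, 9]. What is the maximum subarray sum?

Using Kadane's algorithm on [0, 3, -9, 1, -14, -11, 4, 9]:

Scanning through the array:
Position 1 (value 3): max_ending_here = 3, max_so_far = 3
Position 2 (value -9): max_ending_here = -6, max_so_far = 3
Position 3 (value 1): max_ending_here = 1, max_so_far = 3
Position 4 (value -14): max_ending_here = -13, max_so_far = 3
Position 5 (value -11): max_ending_here = -11, max_so_far = 3
Position 6 (value 4): max_ending_here = 4, max_so_far = 4
Position 7 (value 9): max_ending_here = 13, max_so_far = 13

Maximum subarray: [4, 9]
Maximum sum: 13

The maximum subarray is [4, 9] with sum 13. This subarray runs from index 6 to index 7.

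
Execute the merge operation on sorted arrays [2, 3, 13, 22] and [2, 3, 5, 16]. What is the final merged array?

Merging process:

Compare 2 vs 2: take 2 from left. Merged: [2]
Compare 3 vs 2: take 2 from right. Merged: [2, 2]
Compare 3 vs 3: take 3 from left. Merged: [2, 2, 3]
Compare 13 vs 3: take 3 from right. Merged: [2, 2, 3, 3]
Compare 13 vs 5: take 5 from right. Merged: [2, 2, 3, 3, 5]
Compare 13 vs 16: take 13 from left. Merged: [2, 2, 3, 3, 5, 13]
Compare 22 vs 16: take 16 from right. Merged: [2, 2, 3, 3, 5, 13, 16]
Append remaining from left: [22]. Merged: [2, 2, 3, 3, 5, 13, 16, 22]

Final merged array: [2, 2, 3, 3, 5, 13, 16, 22]
Total comparisons: 7

The merged array is [2, 2, 3, 3, 5, 13, 16, 22], requiring 7 comparisons. The merge step runs in O(n) time where n is the total number of elements.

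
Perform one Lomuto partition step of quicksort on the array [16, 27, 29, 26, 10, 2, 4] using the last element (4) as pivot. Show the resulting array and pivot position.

Lomuto partition with pivot = 4:

Initial array: [16, 27, 29, 26, 10, 2, 4]

arr[0]=16 > 4: no swap
arr[1]=27 > 4: no swap
arr[2]=29 > 4: no swap
arr[3]=26 > 4: no swap
arr[4]=10 > 4: no swap
arr[5]=2 <= 4: swap with position 0, array becomes [2, 27, 29, 26, 10, 16, 4]

Place pivot at position 1: [2, 4, 29, 26, 10, 16, 27]
Pivot position: 1

After partitioning with pivot 4, the array becomes [2, 4, 29, 26, 10, 16, 27]. The pivot is placed at index 1. All elements to the left of the pivot are <= 4, and all elements to the right are > 4.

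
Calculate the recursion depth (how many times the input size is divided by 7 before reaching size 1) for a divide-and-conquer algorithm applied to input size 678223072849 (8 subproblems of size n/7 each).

For divide and conquer with division factor 7:

Problem sizes at each level:
Level 0: 678223072849
Level 1: 96889010407
Level 2: 13841287201
Level 3: 1977326743
Level 4: 282475249
Level 5: 40353607
Level 6: 5764801
Level 7: 823543
Level 8: 117649
Level 9: 16807
Level 10: 2401
Level 11: 343
Level 12: 49
Level 13: 7
Level 14: 1

The root is level 0 and the size-1 base case is level 14 (the tree spans levels 0 through 14, i.e. 15 levels counting the root), so the depth is the number of divisions: log_7(678223072849) = 14

The recursion tree depth is log_7(678223072849) = 14. At each level, the problem size is divided by 7, so it takes 14 divisions to reduce to a base case of size 1. The algorithm makes 8 recursive calls at each level.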